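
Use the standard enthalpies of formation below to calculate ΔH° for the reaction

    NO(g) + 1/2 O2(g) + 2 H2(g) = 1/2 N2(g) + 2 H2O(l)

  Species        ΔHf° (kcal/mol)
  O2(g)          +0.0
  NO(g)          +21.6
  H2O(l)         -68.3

ΔH° = -158.2 kcal/mol

Products: 1/2·(+0.0) + 2·(-68.3) = -136.6
Reactants: 1·(+21.6) + 1/2·(+0.0) + 2·(+0.0) = +21.6
ΔH° = (-136.6) − (+21.6) = -158.2 kcal/mol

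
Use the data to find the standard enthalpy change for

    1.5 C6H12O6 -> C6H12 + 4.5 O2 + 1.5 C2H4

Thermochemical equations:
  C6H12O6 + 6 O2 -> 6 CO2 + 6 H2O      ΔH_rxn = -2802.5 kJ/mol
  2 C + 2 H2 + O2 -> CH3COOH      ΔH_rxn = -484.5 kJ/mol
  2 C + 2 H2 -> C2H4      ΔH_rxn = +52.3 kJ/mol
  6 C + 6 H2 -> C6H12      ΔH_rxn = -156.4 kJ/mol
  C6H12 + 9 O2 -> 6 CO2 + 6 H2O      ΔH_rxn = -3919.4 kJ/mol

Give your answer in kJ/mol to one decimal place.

ΔH_rxn = 1832.0 kJ/mol

equation 1 × 3/2: (3/2)·(-2802.5) = -4203.75 kJ/mol
equation 2: not needed.
equation 3 × 3/2: (3/2)·(+52.3) = +78.45 kJ/mol
equation 4 reversed and × 1/2: (-1/2)·(-156.4) = +78.2 kJ/mol
equation 5 reversed and × 3/2: (-3/2)·(-3919.4) = +5879.1 kJ/mol
Summing the manipulated equations, ΔH_rxn = (-4203.75) + (+78.45) + (+78.2) + (+5879.1) = 1832.0 kJ/mol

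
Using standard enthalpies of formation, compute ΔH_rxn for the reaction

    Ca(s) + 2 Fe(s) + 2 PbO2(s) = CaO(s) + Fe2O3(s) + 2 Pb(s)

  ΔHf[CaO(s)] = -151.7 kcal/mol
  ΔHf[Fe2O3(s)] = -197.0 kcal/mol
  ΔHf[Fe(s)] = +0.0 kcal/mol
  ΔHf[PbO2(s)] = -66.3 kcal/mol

ΔH_rxn = -216.1 kcal/mol

Products: 1·(-151.7) + 1·(-197.0) + 2·(+0.0) = -348.7
Reactants: 1·(+0.0) + 2·(+0.0) + 2·(-66.3) = -132.6
ΔH_rxn = (-348.7) − (-132.6) = -216.1 kcal/mol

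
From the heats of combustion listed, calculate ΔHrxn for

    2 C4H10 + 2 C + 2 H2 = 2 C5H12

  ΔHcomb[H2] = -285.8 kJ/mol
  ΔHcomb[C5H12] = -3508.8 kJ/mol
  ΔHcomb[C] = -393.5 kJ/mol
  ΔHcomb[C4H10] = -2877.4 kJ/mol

ΔHrxn = -95.8 kJ/mol

With combustion enthalpies, reactants minus products:
= [2·(-2877.4) + 2·(-393.5) + 2·(-285.8)] − [2·(-3508.8)]
= -95.8 kJ/mol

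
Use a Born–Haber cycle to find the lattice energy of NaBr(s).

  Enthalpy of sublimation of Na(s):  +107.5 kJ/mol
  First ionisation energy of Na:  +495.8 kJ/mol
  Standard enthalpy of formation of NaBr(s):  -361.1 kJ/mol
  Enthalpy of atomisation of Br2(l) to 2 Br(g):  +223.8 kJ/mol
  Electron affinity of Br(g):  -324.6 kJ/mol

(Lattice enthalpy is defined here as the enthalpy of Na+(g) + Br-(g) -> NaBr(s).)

ΔHf° = 1·ΔHsub + 1·(ΣIE) + 1/2·D(Br2) + 1·EA + U
-361.1 = 1·(+107.5) + 1·(+495.8) + 1/2·(+223.8) + 1·(-324.6) + U
U = -361.1 − (+390.6) = -751.7 kJ/mol

U = -751.7 kJ/mol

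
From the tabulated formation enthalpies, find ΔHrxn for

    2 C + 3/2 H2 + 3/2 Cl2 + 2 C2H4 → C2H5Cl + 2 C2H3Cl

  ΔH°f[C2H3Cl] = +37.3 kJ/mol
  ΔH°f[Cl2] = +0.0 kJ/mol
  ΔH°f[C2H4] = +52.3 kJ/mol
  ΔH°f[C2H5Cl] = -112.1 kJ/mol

ΔHrxn = -142.1 kJ/mol

Products: 1·(-112.1) + 2·(+37.3) = -37.5
Reactants: 2·(+0.0) + 3/2·(+0.0) + 3/2·(+0.0) + 2·(+52.3) = +104.6
ΔHrxn = (-37.5) − (+104.6) = -142.1 kJ/mol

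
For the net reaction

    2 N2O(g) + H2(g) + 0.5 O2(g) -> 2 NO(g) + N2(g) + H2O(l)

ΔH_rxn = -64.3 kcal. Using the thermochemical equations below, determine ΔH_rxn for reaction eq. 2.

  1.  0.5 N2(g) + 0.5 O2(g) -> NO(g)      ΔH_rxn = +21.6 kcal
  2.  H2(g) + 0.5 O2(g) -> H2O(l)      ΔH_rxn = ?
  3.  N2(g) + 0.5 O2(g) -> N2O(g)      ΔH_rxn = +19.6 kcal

eq. 1 × 2: (2)·(+21.6) = +43.2 kcal
eq. 2 as written: contributes x
eq. 3 reversed and × 2: (-2)·(+19.6) = -39.2 kcal
-64.3 = (+43.2) + (-39.2) + x
x = (-64.3 − (+4.0)) / (1) = -68.3 kcal

ΔH_rxn = -68.3 kcal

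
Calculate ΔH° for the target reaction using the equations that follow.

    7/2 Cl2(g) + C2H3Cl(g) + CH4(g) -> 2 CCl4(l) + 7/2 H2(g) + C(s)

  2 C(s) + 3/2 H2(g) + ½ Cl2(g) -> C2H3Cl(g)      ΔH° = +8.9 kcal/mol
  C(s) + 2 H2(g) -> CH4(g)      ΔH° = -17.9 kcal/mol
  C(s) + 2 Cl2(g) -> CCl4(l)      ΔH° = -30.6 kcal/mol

equation 1 reversed: -8.9 kcal/mol
equation 2 reversed: +17.9 kcal/mol
equation 3 × 2: (2)·(-30.6) = -61.2 kcal/mol
ΔH° = (-8.9) + (+17.9) + (-61.2) = -52.2 kcal/mol

ΔH° = -52.2 kcal/mol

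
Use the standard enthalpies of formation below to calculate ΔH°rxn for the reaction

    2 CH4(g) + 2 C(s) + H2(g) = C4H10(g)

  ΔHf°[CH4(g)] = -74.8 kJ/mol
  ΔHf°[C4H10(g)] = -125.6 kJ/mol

ΔH°rxn = 24.0 kJ/mol

ΔH°rxn = Σ nΔHf°(products) − Σ nΔHf°(reactants).
Products: 1·(-125.6) = -125.6
Reactants: 2·(-74.8) + 2·(+0.0) + 1·(+0.0) = -149.6
ΔH°rxn = (-125.6) − (-149.6) = 24.0 kJ/mol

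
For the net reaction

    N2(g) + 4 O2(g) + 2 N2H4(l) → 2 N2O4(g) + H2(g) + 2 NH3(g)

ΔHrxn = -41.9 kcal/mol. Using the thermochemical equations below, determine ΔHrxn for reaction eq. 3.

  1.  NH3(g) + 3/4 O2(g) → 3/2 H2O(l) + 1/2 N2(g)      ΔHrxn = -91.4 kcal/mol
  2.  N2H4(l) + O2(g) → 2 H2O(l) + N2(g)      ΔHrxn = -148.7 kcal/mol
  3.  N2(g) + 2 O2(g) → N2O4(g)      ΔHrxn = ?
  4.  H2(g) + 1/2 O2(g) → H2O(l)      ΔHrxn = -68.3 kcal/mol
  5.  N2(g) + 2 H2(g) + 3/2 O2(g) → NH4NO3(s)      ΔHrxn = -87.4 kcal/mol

ΔHrxn = 2.2 kcal/mol

eq. 1 reversed and × 2 (reverse to put NH3(g) on the product side; scale by 2 for the 2 NH3(g)): (-2)·(-91.4) = +182.8 kcal/mol
eq. 2 × 2 (×2 to match 2 N2H4(l) in the target): (2)·(-148.7) = -297.4 kcal/mol
eq. 3 × 2 (scale by 2 for the 2 N2O4(g)): contributes 2·x
eq. 4 reversed: +68.3 kcal/mol
eq. 5: not needed (NH4NO3(s) appears nowhere else).
-41.9 = (+182.8) + (-297.4) + (+68.3) + 2·x
x = (-41.9 − (-46.3)) / (2) = 2.2 kcal/mol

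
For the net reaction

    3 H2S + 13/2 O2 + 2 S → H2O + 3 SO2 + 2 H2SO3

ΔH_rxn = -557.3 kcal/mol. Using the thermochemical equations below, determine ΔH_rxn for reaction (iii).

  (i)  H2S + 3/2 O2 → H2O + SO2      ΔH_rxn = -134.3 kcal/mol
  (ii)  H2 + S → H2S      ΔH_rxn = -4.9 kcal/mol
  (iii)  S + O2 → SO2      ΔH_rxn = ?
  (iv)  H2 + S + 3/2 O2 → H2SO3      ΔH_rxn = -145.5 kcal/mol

ΔH_rxn = -70.9 kcal/mol

(i) as written: -134.3 kcal/mol
(ii) reversed and × 2: (-2)·(-4.9) = +9.8 kcal/mol
(iii) × 2: contributes 2·x
(iv) × 2: (2)·(-145.5) = -291.0 kcal/mol
-557.3 = (-134.3) + (+9.8) + (-291.0) + 2·x
x = (-557.3 − (-415.5)) / (2) = -70.9 kcal/mol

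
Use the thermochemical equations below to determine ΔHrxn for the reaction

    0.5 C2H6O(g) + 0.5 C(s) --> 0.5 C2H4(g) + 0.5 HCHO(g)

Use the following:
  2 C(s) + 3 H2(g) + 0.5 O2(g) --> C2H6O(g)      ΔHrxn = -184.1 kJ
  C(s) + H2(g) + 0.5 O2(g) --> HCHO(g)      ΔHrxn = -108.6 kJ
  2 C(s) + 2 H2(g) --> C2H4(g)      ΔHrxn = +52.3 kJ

equation 1 reversed and × 1/2: (-1/2)·(-184.1) = +92.05 kJ
equation 2 × 1/2: (1/2)·(-108.6) = -54.3 kJ
equation 3 × 1/2: (1/2)·(+52.3) = +26.15 kJ
Summing the manipulated equations, ΔHrxn = (-1/2)·(-184.1) + (1/2)·(-108.6) + (1/2)·(+52.3) = 63.9 kJ

ΔHrxn = 63.9 kJ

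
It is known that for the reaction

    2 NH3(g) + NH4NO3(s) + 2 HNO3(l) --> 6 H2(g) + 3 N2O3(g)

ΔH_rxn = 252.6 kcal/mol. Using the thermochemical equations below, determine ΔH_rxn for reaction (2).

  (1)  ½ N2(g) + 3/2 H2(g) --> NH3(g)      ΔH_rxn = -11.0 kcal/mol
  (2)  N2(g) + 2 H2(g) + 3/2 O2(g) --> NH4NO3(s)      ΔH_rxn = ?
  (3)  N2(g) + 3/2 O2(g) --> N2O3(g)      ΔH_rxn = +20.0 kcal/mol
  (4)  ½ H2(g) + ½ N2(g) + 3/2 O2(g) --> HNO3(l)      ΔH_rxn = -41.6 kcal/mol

ΔH_rxn = -87.4 kcal/mol

(1) reversed and × 2: (-2)·(-11.0) = +22.0 kcal/mol
(2) reversed: contributes −x
(3) × 3: (3)·(+20.0) = +60.0 kcal/mol
(4) reversed and × 2: (-2)·(-41.6) = +83.2 kcal/mol
+252.6 = (+22.0) + (+60.0) + (+83.2) − x
x = (+252.6 − (+165.2)) / (-1) = -87.4 kcal/mol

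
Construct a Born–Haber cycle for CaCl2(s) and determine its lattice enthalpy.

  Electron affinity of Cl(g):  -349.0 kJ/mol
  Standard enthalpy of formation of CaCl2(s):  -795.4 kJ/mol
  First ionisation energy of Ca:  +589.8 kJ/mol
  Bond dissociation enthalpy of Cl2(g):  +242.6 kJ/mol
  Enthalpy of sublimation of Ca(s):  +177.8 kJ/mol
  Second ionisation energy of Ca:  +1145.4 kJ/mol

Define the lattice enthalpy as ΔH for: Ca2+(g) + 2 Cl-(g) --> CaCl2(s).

U = -2253.0 kJ/mol

ΔHf° = 1·ΔHsub + 1·(ΣIE) + 1·D(Cl2) + 2·EA + U
-795.4 = 1·(+177.8) + 1·(+1735.2) + 1·(+242.6) + 2·(-349.0) + U
U = -795.4 − (+1457.6) = -2253.0 kJ/mol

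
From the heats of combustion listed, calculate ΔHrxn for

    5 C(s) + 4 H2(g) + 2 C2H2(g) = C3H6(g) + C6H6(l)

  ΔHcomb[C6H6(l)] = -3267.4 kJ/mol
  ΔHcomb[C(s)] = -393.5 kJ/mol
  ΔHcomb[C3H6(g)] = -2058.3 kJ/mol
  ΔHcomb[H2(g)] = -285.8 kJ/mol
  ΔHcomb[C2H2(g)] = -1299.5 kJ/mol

Using ΔH = Σ nΔHc°(reactants) − Σ nΔHc°(products):
= [5·(-393.5) + 4·(-285.8) + 2·(-1299.5)] − [1·(-2058.3) + 1·(-3267.4)]
= -384.0 kJ/mol

ΔHrxn = -384.0 kJ/mol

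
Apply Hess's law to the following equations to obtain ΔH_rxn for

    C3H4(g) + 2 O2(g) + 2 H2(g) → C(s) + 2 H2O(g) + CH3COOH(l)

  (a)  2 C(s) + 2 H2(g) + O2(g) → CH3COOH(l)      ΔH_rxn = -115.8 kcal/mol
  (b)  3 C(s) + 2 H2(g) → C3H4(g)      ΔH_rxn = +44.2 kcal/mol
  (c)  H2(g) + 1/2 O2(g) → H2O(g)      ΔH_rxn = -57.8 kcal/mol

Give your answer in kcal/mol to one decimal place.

(a) as written (CH3COOH(l) already on the product side): -115.8 kcal/mol
(b) reversed (C3H4(g) must end up as a reactant): -44.2 kcal/mol
(c) × 2 (scale by 2 for the 2 H2O(g)): (2)·(-57.8) = -115.6 kcal/mol
ΔH_rxn = (-115.8) + (-44.2) + (-115.6) = -275.6 kcal/mol

ΔH_rxn = -275.6 kcal/mol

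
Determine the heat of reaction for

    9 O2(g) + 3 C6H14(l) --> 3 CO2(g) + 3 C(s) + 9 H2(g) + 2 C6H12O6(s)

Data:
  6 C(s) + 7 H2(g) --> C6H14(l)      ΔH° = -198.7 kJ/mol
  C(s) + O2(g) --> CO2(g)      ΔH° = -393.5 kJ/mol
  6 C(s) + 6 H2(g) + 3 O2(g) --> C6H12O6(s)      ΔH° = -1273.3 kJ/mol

ΔH° = -3131.0 kJ/mol

equation 1 reversed and × 3: (-3)·(-198.7) = +596.1 kJ/mol
equation 2 × 3: (3)·(-393.5) = -1180.5 kJ/mol
equation 3 × 2: (2)·(-1273.3) = -2546.6 kJ/mol
ΔH° = (-3)·(-198.7) + (3)·(-393.5) + (2)·(-1273.3) = -3131.0 kJ/mol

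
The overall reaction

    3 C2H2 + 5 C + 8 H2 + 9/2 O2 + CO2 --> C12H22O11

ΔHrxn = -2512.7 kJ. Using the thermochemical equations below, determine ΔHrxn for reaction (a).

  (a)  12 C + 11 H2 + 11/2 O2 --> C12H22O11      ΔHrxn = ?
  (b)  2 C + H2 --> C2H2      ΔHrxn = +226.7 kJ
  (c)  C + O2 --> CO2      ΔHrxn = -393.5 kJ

(a) as written: contributes x
(b) reversed and × 3: (-3)·(+226.7) = -680.1 kJ
(c) reversed: +393.5 kJ
-2512.7 = (-680.1) + (+393.5) + x
x = (-2512.7 − (-286.6)) / (1) = -2226.1 kJ

ΔHrxn = -2226.1 kJ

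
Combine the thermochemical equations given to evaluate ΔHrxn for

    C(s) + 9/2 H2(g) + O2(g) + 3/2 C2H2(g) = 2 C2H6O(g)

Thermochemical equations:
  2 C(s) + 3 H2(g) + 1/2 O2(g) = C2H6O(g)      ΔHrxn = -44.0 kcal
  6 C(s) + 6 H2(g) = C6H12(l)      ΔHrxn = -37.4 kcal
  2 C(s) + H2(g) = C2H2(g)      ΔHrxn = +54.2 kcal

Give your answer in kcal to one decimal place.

ΔHrxn = -169.3 kcal

equation 1 × 2: (2)·(-44.0) = -88.0 kcal
equation 2: not needed.
equation 3 reversed and × 3/2: (-3/2)·(+54.2) = -81.3 kcal
ΔHrxn = (2)·(-44.0) + (-3/2)·(+54.2) = -169.3 kcal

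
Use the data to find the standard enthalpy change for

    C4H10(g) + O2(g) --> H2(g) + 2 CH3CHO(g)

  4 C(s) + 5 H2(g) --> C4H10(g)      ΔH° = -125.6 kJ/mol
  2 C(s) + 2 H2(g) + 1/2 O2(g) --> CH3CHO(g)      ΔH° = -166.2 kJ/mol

ΔH° = -206.8 kJ/mol

equation 1 reversed: +125.6 kJ/mol
equation 2 × 2: (2)·(-166.2) = -332.4 kJ/mol
Combining the equations, ΔH° = (-1)·(-125.6) + (2)·(-166.2) = -206.8 kJ/mol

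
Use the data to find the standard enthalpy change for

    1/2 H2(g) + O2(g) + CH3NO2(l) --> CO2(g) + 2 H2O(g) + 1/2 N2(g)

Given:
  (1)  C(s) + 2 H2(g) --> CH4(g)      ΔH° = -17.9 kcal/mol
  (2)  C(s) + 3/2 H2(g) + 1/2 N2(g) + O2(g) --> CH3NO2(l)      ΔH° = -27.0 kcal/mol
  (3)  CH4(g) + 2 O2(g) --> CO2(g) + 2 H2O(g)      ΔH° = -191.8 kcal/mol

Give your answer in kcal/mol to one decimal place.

(1) as written: -17.9 kcal/mol
(2) reversed (reverse to put CH3NO2(l) on the reactant side): +27.0 kcal/mol
(3) as written (CO2(g) already on the product side): -191.8 kcal/mol
By Hess's law, ΔH° = (1)·(-17.9) + (-1)·(-27.0) + (1)·(-191.8) = -182.7 kcal/mol

ΔH° = -182.7 kcal/mol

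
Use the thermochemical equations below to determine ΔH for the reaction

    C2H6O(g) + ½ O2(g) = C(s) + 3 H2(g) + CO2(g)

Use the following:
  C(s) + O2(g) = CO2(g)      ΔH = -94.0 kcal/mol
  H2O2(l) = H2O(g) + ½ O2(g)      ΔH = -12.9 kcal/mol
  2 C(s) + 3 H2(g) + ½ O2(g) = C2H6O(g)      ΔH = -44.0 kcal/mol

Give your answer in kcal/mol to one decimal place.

equation 1 as written: -94.0 kcal/mol
equation 2: not needed.
equation 3 reversed: +44.0 kcal/mol
ΔH = (1)·(-94.0) + (-1)·(-44.0) = -50.0 kcal/mol

ΔH = -50.0 kcal/mol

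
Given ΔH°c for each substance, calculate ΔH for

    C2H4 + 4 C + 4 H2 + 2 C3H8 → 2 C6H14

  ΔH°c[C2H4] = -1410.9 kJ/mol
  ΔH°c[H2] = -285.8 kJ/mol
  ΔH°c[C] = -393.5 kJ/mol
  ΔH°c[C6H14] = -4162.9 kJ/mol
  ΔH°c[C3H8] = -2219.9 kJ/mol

ΔH = -242.1 kJ/mol

Using ΔH = Σ nΔHc°(reactants) − Σ nΔHc°(products):
= [1·(-1410.9) + 4·(-393.5) + 4·(-285.8) + 2·(-2219.9)] − [2·(-4162.9)]
= -242.1 kJ/mol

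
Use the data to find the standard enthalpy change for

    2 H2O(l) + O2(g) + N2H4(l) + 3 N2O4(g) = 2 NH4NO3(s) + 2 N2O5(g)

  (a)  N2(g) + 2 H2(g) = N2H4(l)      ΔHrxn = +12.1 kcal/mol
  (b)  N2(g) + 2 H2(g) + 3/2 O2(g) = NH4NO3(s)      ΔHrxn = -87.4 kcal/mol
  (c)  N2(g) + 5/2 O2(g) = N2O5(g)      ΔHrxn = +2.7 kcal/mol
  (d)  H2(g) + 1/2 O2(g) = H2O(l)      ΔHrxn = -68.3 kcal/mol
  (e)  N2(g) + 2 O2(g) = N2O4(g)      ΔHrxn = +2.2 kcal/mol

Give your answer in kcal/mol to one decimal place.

(a) reversed (reverse to put N2H4(l) on the reactant side): -12.1 kcal/mol
(b) × 2 (scale by 2 for the 2 NH4NO3(s)): (2)·(-87.4) = -174.8 kcal/mol
(c) × 2 (×2 to match 2 N2O5(g) in the target): (2)·(+2.7) = +5.4 kcal/mol
(d) reversed and × 2 (reverse to put H2O(l) on the reactant side; ×2 to match 2 H2O(l) in the target): (-2)·(-68.3) = +136.6 kcal/mol
(e) reversed and × 3 (N2O4(g) must end up as a reactant; ×3 to match 3 N2O4(g) in the target): (-3)·(+2.2) = -6.6 kcal/mol
ΔHrxn = (-12.1) + (-174.8) + (+5.4) + (+136.6) + (-6.6) = -51.5 kcal/mol

ΔHrxn = -51.5 kcal/mol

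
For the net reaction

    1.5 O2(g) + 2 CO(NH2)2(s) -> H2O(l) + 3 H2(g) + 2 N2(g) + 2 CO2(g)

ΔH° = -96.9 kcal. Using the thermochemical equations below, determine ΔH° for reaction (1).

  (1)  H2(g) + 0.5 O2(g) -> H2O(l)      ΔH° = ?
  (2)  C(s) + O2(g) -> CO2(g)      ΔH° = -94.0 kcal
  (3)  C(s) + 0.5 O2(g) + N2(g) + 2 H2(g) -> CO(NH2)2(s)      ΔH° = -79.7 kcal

ΔH° = -68.3 kcal

(1) as written: contributes x
(2) × 2: (2)·(-94.0) = -188.0 kcal
(3) reversed and × 2: (-2)·(-79.7) = +159.4 kcal
-96.9 = (-188.0) + (+159.4) + x
x = (-96.9 − (-28.6)) / (1) = -68.3 kcal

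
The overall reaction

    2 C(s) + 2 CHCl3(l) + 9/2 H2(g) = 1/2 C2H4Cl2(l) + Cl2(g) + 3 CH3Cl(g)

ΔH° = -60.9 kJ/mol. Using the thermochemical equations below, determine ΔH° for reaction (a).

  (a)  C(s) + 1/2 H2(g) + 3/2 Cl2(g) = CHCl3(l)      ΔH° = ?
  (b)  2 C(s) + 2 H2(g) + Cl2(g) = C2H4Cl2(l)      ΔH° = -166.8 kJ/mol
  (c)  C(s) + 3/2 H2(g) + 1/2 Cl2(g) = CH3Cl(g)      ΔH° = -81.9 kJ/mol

ΔH° = -134.1 kJ/mol

(a) reversed and × 2 (CHCl3(l) must end up as a reactant; ×2 to match 2 CHCl3(l) in the target): contributes −2·x
(b) × 1/2 (scale by 1/2 for the 1/2 C2H4Cl2(l)): (1/2)·(-166.8) = -83.4 kJ/mol
(c) × 3 (×3 to match 3 CH3Cl(g) in the target): (3)·(-81.9) = -245.7 kJ/mol
-60.9 = (-83.4) + (-245.7) − 2·x
x = (-60.9 − (-329.1)) / (-2) = -134.1 kJ/mol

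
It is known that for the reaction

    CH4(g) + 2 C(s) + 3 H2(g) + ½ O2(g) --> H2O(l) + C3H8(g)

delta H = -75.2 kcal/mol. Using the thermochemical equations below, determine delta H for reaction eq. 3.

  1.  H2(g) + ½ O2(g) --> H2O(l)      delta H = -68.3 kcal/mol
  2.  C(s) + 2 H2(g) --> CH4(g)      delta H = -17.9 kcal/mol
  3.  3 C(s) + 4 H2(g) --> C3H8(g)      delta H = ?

delta H = -24.8 kcal/mol

eq. 1 as written (H2O(l) already on the product side): -68.3 kcal/mol
eq. 2 reversed (CH4(g) must end up as a reactant): +17.9 kcal/mol
eq. 3 as written (C3H8(g) already on the product side): contributes x
-75.2 = (-68.3) + (+17.9) + x
x = (-75.2 − (-50.4)) / (1) = -24.8 kcal/mol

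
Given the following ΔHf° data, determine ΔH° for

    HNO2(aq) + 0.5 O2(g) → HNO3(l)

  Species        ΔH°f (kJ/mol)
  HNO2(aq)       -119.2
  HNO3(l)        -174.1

ΔH° = -54.9 kJ/mol

Products: 1·(-174.1) = -174.1
Reactants: 1·(-119.2) + 1/2·(+0.0) = -119.2
ΔH° = (-174.1) − (-119.2) = -54.9 kJ/mol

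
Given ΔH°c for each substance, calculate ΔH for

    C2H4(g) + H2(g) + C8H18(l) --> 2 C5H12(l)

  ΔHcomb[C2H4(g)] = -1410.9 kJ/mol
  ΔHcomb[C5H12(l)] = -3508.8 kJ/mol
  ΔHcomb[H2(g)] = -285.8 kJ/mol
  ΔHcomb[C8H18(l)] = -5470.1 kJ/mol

ΔH = -149.2 kJ/mol

With combustion enthalpies, reactants minus products:
= [1·(-1410.9) + 1·(-285.8) + 1·(-5470.1)] − [2·(-3508.8)]
= -149.2 kJ/mol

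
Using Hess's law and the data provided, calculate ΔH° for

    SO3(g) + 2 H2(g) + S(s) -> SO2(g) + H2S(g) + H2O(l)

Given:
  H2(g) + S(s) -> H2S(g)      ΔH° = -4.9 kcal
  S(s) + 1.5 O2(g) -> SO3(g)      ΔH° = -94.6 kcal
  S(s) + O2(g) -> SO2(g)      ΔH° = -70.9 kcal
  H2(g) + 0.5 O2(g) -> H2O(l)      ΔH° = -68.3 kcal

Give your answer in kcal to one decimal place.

ΔH° = -49.5 kcal

equation 1 as written (H2S(g) already on the product side): -4.9 kcal
equation 2 reversed (SO3(g) must end up as a reactant): +94.6 kcal
equation 3 as written (SO2(g) already on the product side): -70.9 kcal
equation 4 as written (H2O(l) already on the product side): -68.3 kcal
ΔH° = (-4.9) + (+94.6) + (-70.9) + (-68.3) = -49.5 kcal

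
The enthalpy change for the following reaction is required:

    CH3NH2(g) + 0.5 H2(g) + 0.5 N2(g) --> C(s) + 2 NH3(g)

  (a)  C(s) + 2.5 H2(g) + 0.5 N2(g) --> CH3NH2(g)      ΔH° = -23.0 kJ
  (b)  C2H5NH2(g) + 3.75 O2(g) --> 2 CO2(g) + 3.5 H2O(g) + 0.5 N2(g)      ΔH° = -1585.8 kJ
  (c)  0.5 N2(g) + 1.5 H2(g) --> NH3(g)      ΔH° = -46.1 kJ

ΔH° = -69.2 kJ

(a) reversed (CH3NH2(g) must end up as a reactant): +23.0 kJ
(b): not needed (H2O(g) appears nowhere else).
(c) × 2 (scale by 2 for the 2 NH3(g)): (2)·(-46.1) = -92.2 kJ
Combining the equations, ΔH° = (-1)·(-23.0) + (2)·(-46.1) = -69.2 kJ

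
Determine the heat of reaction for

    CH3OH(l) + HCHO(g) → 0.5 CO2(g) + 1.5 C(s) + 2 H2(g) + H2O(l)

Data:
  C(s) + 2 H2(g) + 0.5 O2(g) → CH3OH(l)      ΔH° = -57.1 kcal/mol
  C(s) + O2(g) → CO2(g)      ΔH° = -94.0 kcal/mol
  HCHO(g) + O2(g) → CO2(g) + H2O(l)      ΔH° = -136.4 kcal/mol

equation 1 reversed (reverse to put CH3OH(l) on the reactant side): +57.1 kcal/mol
equation 2 reversed and × 1/2: (-1/2)·(-94.0) = +47.0 kcal/mol
equation 3 as written (HCHO(g) already on the reactant side): -136.4 kcal/mol
ΔH° = (-1)·(-57.1) + (-1/2)·(-94.0) + (1)·(-136.4) = -32.3 kcal/mol

ΔH° = -32.3 kcal/mol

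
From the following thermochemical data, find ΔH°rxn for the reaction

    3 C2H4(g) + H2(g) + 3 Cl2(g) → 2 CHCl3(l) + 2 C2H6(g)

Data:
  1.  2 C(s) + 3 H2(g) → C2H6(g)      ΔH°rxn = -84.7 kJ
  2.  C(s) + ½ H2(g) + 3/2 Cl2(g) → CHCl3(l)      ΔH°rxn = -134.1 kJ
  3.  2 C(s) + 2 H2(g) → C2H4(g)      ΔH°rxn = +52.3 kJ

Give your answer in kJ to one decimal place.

ΔH°rxn = -594.5 kJ

eq. 1 × 2: (2)·(-84.7) = -169.4 kJ
eq. 2 × 2: (2)·(-134.1) = -268.2 kJ
eq. 3 reversed and × 3: (-3)·(+52.3) = -156.9 kJ
ΔH°rxn = (2)·(-84.7) + (2)·(-134.1) + (-3)·(+52.3) = -594.5 kJ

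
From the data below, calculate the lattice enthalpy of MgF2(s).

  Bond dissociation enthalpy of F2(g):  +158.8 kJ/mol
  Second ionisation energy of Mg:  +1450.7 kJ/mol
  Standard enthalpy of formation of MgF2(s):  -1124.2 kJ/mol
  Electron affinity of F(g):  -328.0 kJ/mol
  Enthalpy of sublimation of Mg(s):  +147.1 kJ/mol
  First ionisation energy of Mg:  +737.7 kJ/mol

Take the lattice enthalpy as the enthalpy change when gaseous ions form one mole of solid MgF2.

U = -2962.5 kJ/mol

ΔHf° = 1·ΔHsub + 1·(ΣIE) + 1·D(F2) + 2·EA + U
-1124.2 = 1·(+147.1) + 1·(+2188.4) + 1·(+158.8) + 2·(-328.0) + U
U = -1124.2 − (+1838.3) = -2962.5 kJ/mol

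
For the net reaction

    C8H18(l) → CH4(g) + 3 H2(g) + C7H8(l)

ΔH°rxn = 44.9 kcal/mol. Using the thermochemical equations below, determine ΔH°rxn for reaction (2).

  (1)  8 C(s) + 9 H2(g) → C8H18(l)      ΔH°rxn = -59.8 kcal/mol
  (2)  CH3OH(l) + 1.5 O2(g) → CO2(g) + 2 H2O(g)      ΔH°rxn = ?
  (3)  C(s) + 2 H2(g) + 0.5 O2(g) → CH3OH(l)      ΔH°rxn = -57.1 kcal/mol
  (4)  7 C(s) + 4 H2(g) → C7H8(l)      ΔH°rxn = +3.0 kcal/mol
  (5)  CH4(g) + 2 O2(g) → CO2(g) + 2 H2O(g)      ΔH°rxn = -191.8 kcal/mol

ΔH°rxn = -152.6 kcal/mol

(1) reversed (C8H18(l) must end up as a reactant): +59.8 kcal/mol
(2) as written: contributes x
(3) as written: -57.1 kcal/mol
(4) as written (C7H8(l) already on the product side): +3.0 kcal/mol
(5) reversed (CH4(g) must end up as a product): +191.8 kcal/mol
+44.9 = (+59.8) + (-57.1) + (+3.0) + (+191.8) + x
x = (+44.9 − (+197.5)) / (1) = -152.6 kcal/mol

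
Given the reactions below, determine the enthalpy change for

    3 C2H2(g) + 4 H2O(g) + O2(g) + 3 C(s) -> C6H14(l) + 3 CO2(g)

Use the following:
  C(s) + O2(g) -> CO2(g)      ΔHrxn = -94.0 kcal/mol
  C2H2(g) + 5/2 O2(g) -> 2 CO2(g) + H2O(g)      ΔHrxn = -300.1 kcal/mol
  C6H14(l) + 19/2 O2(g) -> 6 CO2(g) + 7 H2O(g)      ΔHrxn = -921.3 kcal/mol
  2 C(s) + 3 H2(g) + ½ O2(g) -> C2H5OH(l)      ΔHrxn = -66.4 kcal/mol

ΔHrxn = -261.0 kcal/mol

equation 1 × 3: (3)·(-94.0) = -282.0 kcal/mol
equation 2 × 3: (3)·(-300.1) = -900.3 kcal/mol
equation 3 reversed: +921.3 kcal/mol
equation 4: not needed.
By Hess's law, ΔHrxn = (-282.0) + (-900.3) + (+921.3) = -261.0 kcal/mol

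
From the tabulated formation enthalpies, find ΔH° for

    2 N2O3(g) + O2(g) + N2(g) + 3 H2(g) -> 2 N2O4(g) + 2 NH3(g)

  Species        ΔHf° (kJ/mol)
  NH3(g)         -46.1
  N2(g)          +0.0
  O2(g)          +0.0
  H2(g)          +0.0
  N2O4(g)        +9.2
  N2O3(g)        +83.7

ΔH°rxn = Σ nΔHf°(products) − Σ nΔHf°(reactants).
Products: 2·(+9.2) + 2·(-46.1) = -73.8
Reactants: 2·(+83.7) + 1·(+0.0) + 1·(+0.0) + 3·(+0.0) = +167.4
ΔH° = (-73.8) − (+167.4) = -241.2 kJ/mol

ΔH° = -241.2 kJ/mol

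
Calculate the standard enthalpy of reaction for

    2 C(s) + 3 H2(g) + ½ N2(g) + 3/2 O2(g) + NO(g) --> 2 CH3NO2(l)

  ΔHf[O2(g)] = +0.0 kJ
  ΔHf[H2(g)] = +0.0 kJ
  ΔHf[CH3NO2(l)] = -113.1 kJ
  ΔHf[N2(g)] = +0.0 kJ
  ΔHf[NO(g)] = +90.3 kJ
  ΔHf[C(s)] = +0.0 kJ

Products: 2·(-113.1) = -226.2
Reactants: 2·(+0.0) + 3·(+0.0) + 1/2·(+0.0) + 3/2·(+0.0) + 1·(+90.3) = +90.3
ΔH°rxn = (-226.2) − (+90.3) = -316.5 kJ

ΔH°rxn = -316.5 kJ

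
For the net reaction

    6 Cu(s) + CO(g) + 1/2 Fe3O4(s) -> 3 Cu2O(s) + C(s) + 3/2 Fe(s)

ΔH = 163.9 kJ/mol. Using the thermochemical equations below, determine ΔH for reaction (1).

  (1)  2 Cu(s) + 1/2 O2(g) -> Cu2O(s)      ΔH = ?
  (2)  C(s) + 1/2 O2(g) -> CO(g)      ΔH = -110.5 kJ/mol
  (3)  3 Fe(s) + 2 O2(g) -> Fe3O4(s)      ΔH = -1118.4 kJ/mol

ΔH = -168.6 kJ/mol

(1) × 3: contributes 3·x
(2) reversed: +110.5 kJ/mol
(3) reversed and × 1/2: (-1/2)·(-1118.4) = +559.2 kJ/mol
+163.9 = (+110.5) + (+559.2) + 3·x
x = (+163.9 − (+669.7)) / (3) = -168.6 kJ/mol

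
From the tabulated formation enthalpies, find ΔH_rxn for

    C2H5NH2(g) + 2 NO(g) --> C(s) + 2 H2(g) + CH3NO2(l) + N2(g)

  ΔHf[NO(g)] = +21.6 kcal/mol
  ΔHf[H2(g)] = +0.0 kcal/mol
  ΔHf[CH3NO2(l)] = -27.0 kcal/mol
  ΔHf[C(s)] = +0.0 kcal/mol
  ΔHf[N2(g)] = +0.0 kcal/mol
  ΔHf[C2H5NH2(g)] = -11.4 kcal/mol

ΔH_rxn = -58.8 kcal/mol

ΔH°rxn = Σ nΔHf°(products) − Σ nΔHf°(reactants).
Products: 1·(+0.0) + 2·(+0.0) + 1·(-27.0) + 1·(+0.0) = -27.0
Reactants: 1·(-11.4) + 2·(+21.6) = +31.8
ΔH_rxn = (-27.0) − (+31.8) = -58.8 kcal/mol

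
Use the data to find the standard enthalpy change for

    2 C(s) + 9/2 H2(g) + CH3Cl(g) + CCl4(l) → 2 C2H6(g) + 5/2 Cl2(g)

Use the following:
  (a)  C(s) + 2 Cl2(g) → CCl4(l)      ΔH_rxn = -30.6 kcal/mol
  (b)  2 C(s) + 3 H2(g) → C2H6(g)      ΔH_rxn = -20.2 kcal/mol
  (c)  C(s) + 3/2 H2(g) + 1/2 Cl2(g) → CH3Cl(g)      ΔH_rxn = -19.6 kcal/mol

(a) reversed (CCl4(l) must end up as a reactant): +30.6 kcal/mol
(b) × 2 (scale by 2 for the 2 C2H6(g)): (2)·(-20.2) = -40.4 kcal/mol
(c) reversed (reverse to put CH3Cl(g) on the reactant side): +19.6 kcal/mol
ΔH_rxn = (+30.6) + (-40.4) + (+19.6) = 9.8 kcal/mol

ΔH_rxn = 9.8 kcal/mol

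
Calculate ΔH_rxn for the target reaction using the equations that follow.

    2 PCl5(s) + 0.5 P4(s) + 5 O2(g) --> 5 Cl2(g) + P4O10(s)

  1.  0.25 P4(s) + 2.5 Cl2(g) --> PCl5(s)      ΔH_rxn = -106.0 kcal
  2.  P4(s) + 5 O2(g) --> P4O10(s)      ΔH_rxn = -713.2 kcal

eq. 1 reversed and × 2 (reverse to put PCl5(s) on the reactant side; ×2 to match 2 PCl5(s) in the target): (-2)·(-106.0) = +212.0 kcal
eq. 2 as written (P4O10(s) already on the product side): -713.2 kcal
Summing the manipulated equations, ΔH_rxn = (+212.0) + (-713.2) = -501.2 kcal

ΔH_rxn = -501.2 kcal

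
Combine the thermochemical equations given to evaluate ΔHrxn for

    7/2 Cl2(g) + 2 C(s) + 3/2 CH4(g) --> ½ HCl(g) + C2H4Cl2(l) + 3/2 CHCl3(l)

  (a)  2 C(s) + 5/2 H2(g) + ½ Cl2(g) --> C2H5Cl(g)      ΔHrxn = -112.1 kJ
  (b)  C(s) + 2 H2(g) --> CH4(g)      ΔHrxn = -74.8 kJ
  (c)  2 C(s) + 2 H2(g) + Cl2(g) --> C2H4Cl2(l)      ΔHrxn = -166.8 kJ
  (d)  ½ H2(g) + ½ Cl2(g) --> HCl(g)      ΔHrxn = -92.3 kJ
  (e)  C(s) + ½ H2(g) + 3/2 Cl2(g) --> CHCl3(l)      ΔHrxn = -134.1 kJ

ΔHrxn = -301.9 kJ

(a): not needed (C2H5Cl(g) appears nowhere else).
(b) reversed and × 3/2 (CH4(g) must end up as a reactant; scale by 3/2 for the 3/2 CH4(g)): (-3/2)·(-74.8) = +112.2 kJ
(c) as written (C2H4Cl2(l) already on the product side): -166.8 kJ
(d) × 1/2 (scale by 1/2 for the 1/2 HCl(g)): (1/2)·(-92.3) = -46.15 kJ
(e) × 3/2 (×3/2 to match 3/2 CHCl3(l) in the target): (3/2)·(-134.1) = -201.15 kJ
ΔHrxn = (+112.2) + (-166.8) + (-46.15) + (-201.15) = -301.9 kJ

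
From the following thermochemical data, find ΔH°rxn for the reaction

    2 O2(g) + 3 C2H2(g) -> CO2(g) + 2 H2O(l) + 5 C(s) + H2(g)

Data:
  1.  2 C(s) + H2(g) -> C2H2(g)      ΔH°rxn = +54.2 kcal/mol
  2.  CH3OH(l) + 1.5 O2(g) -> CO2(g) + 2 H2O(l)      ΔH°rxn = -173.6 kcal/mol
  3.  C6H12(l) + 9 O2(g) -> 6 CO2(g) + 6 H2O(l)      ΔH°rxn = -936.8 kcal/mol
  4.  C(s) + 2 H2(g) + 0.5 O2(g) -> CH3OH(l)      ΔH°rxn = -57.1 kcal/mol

eq. 1 reversed and × 3: (-3)·(+54.2) = -162.6 kcal/mol
eq. 2 as written: -173.6 kcal/mol
eq. 3: not needed.
eq. 4 as written: -57.1 kcal/mol
ΔH°rxn = (-3)·(+54.2) + (1)·(-173.6) + (1)·(-57.1) = -393.3 kcal/mol

ΔH°rxn = -393.3 kcal/mol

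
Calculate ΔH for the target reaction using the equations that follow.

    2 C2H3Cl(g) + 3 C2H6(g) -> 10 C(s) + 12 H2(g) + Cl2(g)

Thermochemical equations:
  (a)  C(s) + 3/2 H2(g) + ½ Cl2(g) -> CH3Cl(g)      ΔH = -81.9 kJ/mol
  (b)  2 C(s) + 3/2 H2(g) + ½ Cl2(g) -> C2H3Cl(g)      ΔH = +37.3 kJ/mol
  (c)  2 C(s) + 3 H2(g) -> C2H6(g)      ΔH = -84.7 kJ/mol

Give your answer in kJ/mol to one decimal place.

(a): not needed (CH3Cl(g) appears nowhere else).
(b) reversed and × 2 (C2H3Cl(g) must end up as a reactant; ×2 to match 2 C2H3Cl(g) in the target): (-2)·(+37.3) = -74.6 kJ/mol
(c) reversed and × 3 (reverse to put C2H6(g) on the reactant side; scale by 3 for the 3 C2H6(g)): (-3)·(-84.7) = +254.1 kJ/mol
ΔH = (-2)·(+37.3) + (-3)·(-84.7) = 179.5 kJ/mol

ΔH = 179.5 kJ/mol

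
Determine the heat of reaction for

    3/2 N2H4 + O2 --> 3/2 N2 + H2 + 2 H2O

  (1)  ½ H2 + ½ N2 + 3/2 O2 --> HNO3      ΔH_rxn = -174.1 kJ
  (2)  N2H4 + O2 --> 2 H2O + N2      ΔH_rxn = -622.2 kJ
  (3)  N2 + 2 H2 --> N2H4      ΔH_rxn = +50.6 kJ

(1): not needed (HNO3 appears nowhere else).
(2) as written (H2O already on the product side): -622.2 kJ
(3) reversed and × 1/2: (-1/2)·(+50.6) = -25.3 kJ
ΔH_rxn = (-622.2) + (-25.3) = -647.5 kJ

ΔH_rxn = -647.5 kJ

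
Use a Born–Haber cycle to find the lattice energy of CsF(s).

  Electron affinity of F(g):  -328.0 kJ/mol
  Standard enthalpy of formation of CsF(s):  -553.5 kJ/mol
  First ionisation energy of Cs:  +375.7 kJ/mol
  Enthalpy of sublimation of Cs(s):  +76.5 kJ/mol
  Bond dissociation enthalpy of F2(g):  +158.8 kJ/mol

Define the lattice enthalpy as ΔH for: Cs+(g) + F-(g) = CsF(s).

U = -757.1 kJ/mol

ΔHf° = 1·ΔHsub + 1·(ΣIE) + 1/2·D(F2) + 1·EA + U
-553.5 = 1·(+76.5) + 1·(+375.7) + 1/2·(+158.8) + 1·(-328.0) + U
U = -553.5 − (+203.6) = -757.1 kJ/mol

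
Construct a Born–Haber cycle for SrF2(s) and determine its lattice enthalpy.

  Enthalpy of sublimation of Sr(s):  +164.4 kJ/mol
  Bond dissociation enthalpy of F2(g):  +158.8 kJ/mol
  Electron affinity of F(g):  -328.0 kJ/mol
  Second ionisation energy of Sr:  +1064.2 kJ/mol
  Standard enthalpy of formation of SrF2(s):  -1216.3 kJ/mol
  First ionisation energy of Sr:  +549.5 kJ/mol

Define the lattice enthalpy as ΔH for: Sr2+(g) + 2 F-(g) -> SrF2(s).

ΔHf° = 1·ΔHsub + 1·(ΣIE) + 1·D(F2) + 2·EA + U
-1216.3 = 1·(+164.4) + 1·(+1613.7) + 1·(+158.8) + 2·(-328.0) + U
U = -1216.3 − (+1280.9) = -2497.2 kJ/mol

U = -2497.2 kJ/mol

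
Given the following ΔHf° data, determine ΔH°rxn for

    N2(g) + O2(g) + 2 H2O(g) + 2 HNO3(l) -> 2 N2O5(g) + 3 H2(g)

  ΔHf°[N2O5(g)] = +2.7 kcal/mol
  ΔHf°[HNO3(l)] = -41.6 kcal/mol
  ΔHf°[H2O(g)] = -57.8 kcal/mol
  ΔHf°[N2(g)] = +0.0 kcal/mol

Products: 2·(+2.7) + 3·(+0.0) = +5.4
Reactants: 1·(+0.0) + 1·(+0.0) + 2·(-57.8) + 2·(-41.6) = -198.8
ΔH°rxn = (+5.4) − (-198.8) = 204.2 kcal/mol

ΔH°rxn = 204.2 kcal/mol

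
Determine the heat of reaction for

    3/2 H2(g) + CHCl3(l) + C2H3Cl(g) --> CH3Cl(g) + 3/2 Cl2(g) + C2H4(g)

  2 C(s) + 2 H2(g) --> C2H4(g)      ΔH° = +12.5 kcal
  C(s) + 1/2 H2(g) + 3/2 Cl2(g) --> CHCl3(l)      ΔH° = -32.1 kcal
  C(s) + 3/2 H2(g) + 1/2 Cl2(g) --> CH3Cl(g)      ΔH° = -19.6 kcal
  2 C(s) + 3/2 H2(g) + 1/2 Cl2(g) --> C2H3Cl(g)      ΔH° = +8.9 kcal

ΔH° = 16.1 kcal

equation 1 as written: +12.5 kcal
equation 2 reversed: +32.1 kcal
equation 3 as written: -19.6 kcal
equation 4 reversed: -8.9 kcal
ΔH° = (1)·(+12.5) + (-1)·(-32.1) + (1)·(-19.6) + (-1)·(+8.9) = 16.1 kcal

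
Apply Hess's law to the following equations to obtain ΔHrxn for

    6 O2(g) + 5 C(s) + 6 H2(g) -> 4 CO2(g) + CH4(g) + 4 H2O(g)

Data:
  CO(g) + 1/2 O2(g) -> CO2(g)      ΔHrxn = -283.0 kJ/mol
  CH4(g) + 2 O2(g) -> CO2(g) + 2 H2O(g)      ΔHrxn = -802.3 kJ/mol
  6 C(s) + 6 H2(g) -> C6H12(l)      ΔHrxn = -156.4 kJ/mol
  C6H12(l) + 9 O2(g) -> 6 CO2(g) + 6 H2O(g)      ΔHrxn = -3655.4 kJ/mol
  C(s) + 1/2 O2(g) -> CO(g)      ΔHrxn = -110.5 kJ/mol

ΔHrxn = -2616.0 kJ/mol

equation 1 reversed: +283.0 kJ/mol
equation 2 reversed: +802.3 kJ/mol
equation 3 as written: -156.4 kJ/mol
equation 4 as written: -3655.4 kJ/mol
equation 5 reversed: +110.5 kJ/mol
Since enthalpy is a state function, ΔHrxn = (-1)·(-283.0) + (-1)·(-802.3) + (1)·(-156.4) + (1)·(-3655.4) + (-1)·(-110.5) = -2616.0 kJ/mol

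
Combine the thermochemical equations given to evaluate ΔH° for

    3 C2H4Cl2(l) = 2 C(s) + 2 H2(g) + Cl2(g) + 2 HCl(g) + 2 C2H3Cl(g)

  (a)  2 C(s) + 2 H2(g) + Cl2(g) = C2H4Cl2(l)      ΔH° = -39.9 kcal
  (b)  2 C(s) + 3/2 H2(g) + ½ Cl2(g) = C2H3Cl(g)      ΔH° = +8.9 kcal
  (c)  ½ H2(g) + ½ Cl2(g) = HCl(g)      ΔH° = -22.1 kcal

(a) reversed and × 3 (C2H4Cl2(l) must end up as a reactant; scale by 3 for the 3 C2H4Cl2(l)): (-3)·(-39.9) = +119.7 kcal
(b) × 2 (scale by 2 for the 2 C2H3Cl(g)): (2)·(+8.9) = +17.8 kcal
(c) × 2 (×2 to match 2 HCl(g) in the target): (2)·(-22.1) = -44.2 kcal
Summing the manipulated equations, ΔH° = (+119.7) + (+17.8) + (-44.2) = 93.3 kcal

ΔH° = 93.3 kcal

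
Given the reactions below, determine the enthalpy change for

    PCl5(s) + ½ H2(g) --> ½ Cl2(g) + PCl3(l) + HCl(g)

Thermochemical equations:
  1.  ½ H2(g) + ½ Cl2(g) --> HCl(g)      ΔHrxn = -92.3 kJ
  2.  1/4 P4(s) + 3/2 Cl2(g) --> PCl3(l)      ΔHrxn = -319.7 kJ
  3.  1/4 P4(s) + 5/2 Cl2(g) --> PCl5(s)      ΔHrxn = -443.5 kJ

eq. 1 as written: -92.3 kJ
eq. 2 as written: -319.7 kJ
eq. 3 reversed: +443.5 kJ
ΔHrxn = (1)·(-92.3) + (1)·(-319.7) + (-1)·(-443.5) = 31.5 kJ

ΔHrxn = 31.5 kJ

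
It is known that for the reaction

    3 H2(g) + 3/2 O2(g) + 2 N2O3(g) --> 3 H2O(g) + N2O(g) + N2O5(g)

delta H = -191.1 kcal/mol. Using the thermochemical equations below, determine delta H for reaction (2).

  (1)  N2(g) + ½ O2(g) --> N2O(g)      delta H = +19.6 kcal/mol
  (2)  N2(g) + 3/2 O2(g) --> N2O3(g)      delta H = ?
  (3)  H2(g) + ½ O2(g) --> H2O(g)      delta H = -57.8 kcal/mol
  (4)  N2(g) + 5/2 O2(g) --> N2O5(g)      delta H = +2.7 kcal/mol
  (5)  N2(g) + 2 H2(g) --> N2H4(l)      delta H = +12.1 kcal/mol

(1) as written: +19.6 kcal/mol
(2) reversed and × 2: contributes −2·x
(3) × 3: (3)·(-57.8) = -173.4 kcal/mol
(4) as written: +2.7 kcal/mol
(5): not needed.
-191.1 = (+19.6) + (-173.4) + (+2.7) − 2·x
x = (-191.1 − (-151.1)) / (-2) = 20.0 kcal/mol

delta H = 20.0 kcal/mol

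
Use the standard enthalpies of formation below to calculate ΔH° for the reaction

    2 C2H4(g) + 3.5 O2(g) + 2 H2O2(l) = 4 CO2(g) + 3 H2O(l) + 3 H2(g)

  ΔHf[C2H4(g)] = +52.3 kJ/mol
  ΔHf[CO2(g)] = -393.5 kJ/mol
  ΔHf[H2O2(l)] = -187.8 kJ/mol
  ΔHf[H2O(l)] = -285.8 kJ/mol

Products: 4·(-393.5) + 3·(-285.8) + 3·(+0.0) = -2431.4
Reactants: 2·(+52.3) + 7/2·(+0.0) + 2·(-187.8) = -271.0
ΔH° = (-2431.4) − (-271.0) = -2160.4 kJ/mol

ΔH° = -2160.4 kJ/mol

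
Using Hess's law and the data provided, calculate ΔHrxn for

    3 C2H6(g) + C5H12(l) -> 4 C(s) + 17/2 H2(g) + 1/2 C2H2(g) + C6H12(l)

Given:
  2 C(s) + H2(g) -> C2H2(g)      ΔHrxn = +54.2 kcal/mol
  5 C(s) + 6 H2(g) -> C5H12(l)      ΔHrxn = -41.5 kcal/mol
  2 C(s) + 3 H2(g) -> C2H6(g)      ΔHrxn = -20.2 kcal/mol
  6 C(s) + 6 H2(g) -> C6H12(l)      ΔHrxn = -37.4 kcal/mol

equation 1 × 1/2 (×1/2 to match 1/2 C2H2(g) in the target): (1/2)·(+54.2) = +27.1 kcal/mol
equation 2 reversed (reverse to put C5H12(l) on the reactant side): +41.5 kcal/mol
equation 3 reversed and × 3 (reverse to put C2H6(g) on the reactant side; scale by 3 for the 3 C2H6(g)): (-3)·(-20.2) = +60.6 kcal/mol
equation 4 as written (C6H12(l) already on the product side): -37.4 kcal/mol
ΔHrxn = (+27.1) + (+41.5) + (+60.6) + (-37.4) = 91.8 kcal/mol

ΔHrxn = 91.8 kcal/mol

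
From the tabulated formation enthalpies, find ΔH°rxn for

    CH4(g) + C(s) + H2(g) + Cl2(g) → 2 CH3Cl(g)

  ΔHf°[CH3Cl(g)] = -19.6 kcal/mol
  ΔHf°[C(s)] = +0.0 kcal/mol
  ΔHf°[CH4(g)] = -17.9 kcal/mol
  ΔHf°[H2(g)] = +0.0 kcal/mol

ΔH°rxn = Σ nΔHf°(products) − Σ nΔHf°(reactants).
Products: 2·(-19.6) = -39.2
Reactants: 1·(-17.9) + 1·(+0.0) + 1·(+0.0) + 1·(+0.0) = -17.9
ΔH°rxn = (-39.2) − (-17.9) = -21.3 kcal/mol

ΔH°rxn = -21.3 kcal/mol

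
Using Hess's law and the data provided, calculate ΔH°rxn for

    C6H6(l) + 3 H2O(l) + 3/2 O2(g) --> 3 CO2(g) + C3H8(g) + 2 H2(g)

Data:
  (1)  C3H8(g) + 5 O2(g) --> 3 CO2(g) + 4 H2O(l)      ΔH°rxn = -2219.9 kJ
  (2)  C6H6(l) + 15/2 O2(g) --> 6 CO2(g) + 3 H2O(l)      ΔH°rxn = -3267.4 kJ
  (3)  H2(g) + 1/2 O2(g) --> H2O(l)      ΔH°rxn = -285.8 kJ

ΔH°rxn = -475.9 kJ

(1) reversed (C3H8(g) must end up as a product): +2219.9 kJ
(2) as written (C6H6(l) already on the reactant side): -3267.4 kJ
(3) reversed and × 2 (H2(g) must end up as a product; ×2 to match 2 H2(g) in the target): (-2)·(-285.8) = +571.6 kJ
ΔH°rxn = (+2219.9) + (-3267.4) + (+571.6) = -475.9 kJ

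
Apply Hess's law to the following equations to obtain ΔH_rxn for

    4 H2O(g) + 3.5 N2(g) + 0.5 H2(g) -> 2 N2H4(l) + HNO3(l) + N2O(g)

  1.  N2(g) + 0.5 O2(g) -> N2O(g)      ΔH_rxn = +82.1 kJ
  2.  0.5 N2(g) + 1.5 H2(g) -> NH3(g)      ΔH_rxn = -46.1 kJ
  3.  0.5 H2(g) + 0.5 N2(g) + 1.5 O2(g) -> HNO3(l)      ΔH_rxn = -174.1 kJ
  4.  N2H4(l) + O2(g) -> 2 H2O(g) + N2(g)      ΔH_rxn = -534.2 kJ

eq. 1 as written (N2O(g) already on the product side): +82.1 kJ
eq. 2: not needed (NH3(g) appears nowhere else).
eq. 3 as written (HNO3(l) already on the product side): -174.1 kJ
eq. 4 reversed and × 2 (reverse to put N2H4(l) on the product side; scale by 2 for the 2 N2H4(l)): (-2)·(-534.2) = +1068.4 kJ
By Hess's law, ΔH_rxn = (+82.1) + (-174.1) + (+1068.4) = 976.4 kJ

ΔH_rxn = 976.4 kJ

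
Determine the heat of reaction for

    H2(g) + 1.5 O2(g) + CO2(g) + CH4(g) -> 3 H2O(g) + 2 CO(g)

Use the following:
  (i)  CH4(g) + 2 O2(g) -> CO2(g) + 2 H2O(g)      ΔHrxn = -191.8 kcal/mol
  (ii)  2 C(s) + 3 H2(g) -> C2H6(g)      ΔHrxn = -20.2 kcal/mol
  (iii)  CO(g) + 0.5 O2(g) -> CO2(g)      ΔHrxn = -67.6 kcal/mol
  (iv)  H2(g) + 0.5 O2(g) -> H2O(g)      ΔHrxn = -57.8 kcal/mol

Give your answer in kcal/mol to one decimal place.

ΔHrxn = -114.4 kcal/mol

(i) as written (CH4(g) already on the reactant side): -191.8 kcal/mol
(ii): not needed (C(s) appears nowhere else).
(iii) reversed and × 2 (CO(g) must end up as a product; ×2 to match 2 CO(g) in the target): (-2)·(-67.6) = +135.2 kcal/mol
(iv) as written: -57.8 kcal/mol
By Hess's law, ΔHrxn = (1)·(-191.8) + (-2)·(-67.6) + (1)·(-57.8) = -114.4 kcal/mol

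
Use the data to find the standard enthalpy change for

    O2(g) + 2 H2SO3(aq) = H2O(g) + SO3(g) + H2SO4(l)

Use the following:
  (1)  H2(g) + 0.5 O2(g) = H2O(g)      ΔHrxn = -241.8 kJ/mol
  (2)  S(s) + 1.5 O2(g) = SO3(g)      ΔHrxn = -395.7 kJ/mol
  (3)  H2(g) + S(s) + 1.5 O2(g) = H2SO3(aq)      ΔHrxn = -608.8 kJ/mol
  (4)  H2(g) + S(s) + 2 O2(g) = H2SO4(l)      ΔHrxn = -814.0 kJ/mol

(1) as written: -241.8 kJ/mol
(2) as written: -395.7 kJ/mol
(3) reversed and × 2: (-2)·(-608.8) = +1217.6 kJ/mol
(4) as written: -814.0 kJ/mol
By Hess's law, ΔHrxn = (-241.8) + (-395.7) + (+1217.6) + (-814.0) = -233.9 kJ/mol

ΔHrxn = -233.9 kJ/mol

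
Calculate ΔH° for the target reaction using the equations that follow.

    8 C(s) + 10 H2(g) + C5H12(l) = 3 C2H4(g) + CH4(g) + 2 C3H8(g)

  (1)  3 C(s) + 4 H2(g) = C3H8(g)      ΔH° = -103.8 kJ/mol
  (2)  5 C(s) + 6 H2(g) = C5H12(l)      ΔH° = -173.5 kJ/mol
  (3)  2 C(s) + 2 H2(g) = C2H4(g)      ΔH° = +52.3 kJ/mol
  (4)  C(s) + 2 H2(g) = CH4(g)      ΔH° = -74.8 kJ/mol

ΔH° = 48.0 kJ/mol

(1) × 2 (×2 to match 2 C3H8(g) in the target): (2)·(-103.8) = -207.6 kJ/mol
(2) reversed (reverse to put C5H12(l) on the reactant side): +173.5 kJ/mol
(3) × 3 (scale by 3 for the 3 C2H4(g)): (3)·(+52.3) = +156.9 kJ/mol
(4) as written (CH4(g) already on the product side): -74.8 kJ/mol
ΔH° = (-207.6) + (+173.5) + (+156.9) + (-74.8) = 48.0 kJ/mol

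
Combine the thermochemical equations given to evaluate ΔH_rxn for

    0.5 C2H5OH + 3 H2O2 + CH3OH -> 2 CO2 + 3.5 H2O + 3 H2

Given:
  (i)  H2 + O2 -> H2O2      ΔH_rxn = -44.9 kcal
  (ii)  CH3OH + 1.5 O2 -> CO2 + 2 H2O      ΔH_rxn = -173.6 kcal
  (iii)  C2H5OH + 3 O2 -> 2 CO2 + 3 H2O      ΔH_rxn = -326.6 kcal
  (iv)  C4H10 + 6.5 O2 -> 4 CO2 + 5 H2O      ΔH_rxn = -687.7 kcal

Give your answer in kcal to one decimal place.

(i) reversed and × 3 (H2O2 must end up as a reactant; ×3 to match 3 H2O2 in the target): (-3)·(-44.9) = +134.7 kcal
(ii) as written (CH3OH already on the reactant side): -173.6 kcal
(iii) × 1/2 (scale by 1/2 for the 1/2 C2H5OH): (1/2)·(-326.6) = -163.3 kcal
(iv): not needed (C4H10 appears nowhere else).
Summing the manipulated equations, ΔH_rxn = (+134.7) + (-173.6) + (-163.3) = -202.2 kcal

ΔH_rxn = -202.2 kcal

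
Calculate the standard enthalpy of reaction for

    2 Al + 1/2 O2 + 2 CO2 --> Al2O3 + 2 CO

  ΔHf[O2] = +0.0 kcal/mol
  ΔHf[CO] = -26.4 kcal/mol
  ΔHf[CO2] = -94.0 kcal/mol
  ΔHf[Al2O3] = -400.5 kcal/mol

Products: 1·(-400.5) + 2·(-26.4) = -453.3
Reactants: 2·(+0.0) + 1/2·(+0.0) + 2·(-94.0) = -188.0
ΔH°rxn = (-453.3) − (-188.0) = -265.3 kcal/mol

ΔH°rxn = -265.3 kcal/mol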